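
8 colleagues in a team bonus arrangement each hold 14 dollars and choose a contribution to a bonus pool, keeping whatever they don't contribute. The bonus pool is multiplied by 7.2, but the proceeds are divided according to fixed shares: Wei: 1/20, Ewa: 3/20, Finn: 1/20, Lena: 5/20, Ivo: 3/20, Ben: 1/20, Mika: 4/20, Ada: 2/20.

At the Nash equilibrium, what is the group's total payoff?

A player with share s gets back 7.2·s per unit contributed, so full contribution is dominant for anyone with s > 1/7.2 = 0.1389 and zero contribution is dominant for anyone below.
Ewa, Lena, Ivo and Mika are above the threshold, contributing 14 each; the remaining 4 contribute 0. Total contributed: 56.
The bonus pool pays out 7.2 × 56 = 403.20 in total (split across the unequal shares, but the aggregate is all that matters for the group sum).
The 4 free-riders keep 14 each, adding 56. Group total = 56 + 403.20 = 459.20.

459.20 dollars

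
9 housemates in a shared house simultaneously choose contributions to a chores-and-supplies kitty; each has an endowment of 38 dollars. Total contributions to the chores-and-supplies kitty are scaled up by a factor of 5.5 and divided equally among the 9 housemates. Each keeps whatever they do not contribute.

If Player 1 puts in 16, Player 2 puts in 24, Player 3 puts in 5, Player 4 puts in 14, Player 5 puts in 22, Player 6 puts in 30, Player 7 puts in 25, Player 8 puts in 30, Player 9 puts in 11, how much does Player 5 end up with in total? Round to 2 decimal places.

Total contributed: 16 + 24 + 5 + 14 + 22 + 30 + 25 + 30 + 11 = 177.
Each receives 5.5 × 177 / 9 = 108.17 from the chores-and-supplies kitty.
Player 5 keeps 38 − 22 = 16, so Player 5's payoff is 16 + 108.17 = 124.17.

124.17 dollars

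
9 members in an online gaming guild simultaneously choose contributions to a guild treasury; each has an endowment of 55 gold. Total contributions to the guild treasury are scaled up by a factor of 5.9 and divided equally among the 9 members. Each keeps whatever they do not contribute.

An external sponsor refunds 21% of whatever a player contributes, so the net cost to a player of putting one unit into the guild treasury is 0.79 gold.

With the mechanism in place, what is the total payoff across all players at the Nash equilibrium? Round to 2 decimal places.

With the mechanism, a contributed unit returns (5.9/9) / 0.79 = 0.8298 per unit of net cost — still below 1 — so contributing 0 remains dominant for every player.
At the Nash equilibrium no one contributes; group total payoff = 9 × 55 = 495.

495.00 gold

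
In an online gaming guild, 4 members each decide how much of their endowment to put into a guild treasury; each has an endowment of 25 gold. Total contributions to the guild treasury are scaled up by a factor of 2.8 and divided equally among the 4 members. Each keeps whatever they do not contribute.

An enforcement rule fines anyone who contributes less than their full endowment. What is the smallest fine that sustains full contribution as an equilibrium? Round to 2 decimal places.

7.50 gold

Given the others contribute fully, the best deviation is to contribute 0 (any partial contribution still incurs the fine and gives up units whose private return 0.7000 is below 1).
Deviating from 25 to 0 saves 25 gold but forfeits the deviator's share of the drop in the guild treasury: 2.8/4 × 25 = 17.50.
So the deviation gain is 25 − 17.50 = 7.50, and the fine must be at least 7.50 gold to wipe it out.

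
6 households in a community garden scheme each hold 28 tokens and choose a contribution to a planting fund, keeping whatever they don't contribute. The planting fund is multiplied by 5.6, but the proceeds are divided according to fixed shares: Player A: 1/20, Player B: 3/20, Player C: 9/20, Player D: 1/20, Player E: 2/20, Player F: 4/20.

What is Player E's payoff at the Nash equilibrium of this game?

For player j, contributing a unit is worthwhile iff 5.6 × (j's share) ≥ 1, i.e. iff j's share is at least 0.1786.
Player C and Player F clear that bar, contributing 28 each; the remaining 4 contribute 0. Total contributed: 56.
Player E keeps 28 and receives 5.6 × 56 × 2/20 = 31.36 from the planting fund, for a payoff of 59.36.

59.36 tokens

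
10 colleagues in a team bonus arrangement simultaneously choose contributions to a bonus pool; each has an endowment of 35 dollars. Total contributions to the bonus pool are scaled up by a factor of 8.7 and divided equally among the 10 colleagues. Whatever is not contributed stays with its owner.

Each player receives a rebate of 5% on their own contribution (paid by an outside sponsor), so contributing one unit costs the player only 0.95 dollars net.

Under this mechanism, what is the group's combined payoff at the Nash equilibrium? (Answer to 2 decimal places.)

350.00 dollars

With the mechanism, a contributed unit returns (8.7/10) / 0.95 = 0.9158 per unit of net cost — still below 1 — so contributing 0 remains dominant for every player.
Everyone keeps their endowment and the group total is 10 × 35 = 350.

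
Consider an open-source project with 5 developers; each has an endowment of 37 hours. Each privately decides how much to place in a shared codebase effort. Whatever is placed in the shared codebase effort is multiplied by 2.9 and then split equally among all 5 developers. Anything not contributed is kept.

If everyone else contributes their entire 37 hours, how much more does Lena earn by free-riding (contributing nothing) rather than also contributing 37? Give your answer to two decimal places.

Switching from a contribution of 37 to 0 lets Lena keep an extra 37 hours, but lowers the shared codebase effort by 37, which costs Lena their own share of that drop: 2.9/5 × 37 = 21.46.
Net gain = 37 − 21.46 = 15.54. The private return per contributed unit (0.5800) is below 1, so free-riding is indeed the best response regardless of what the others do.

15.54 hours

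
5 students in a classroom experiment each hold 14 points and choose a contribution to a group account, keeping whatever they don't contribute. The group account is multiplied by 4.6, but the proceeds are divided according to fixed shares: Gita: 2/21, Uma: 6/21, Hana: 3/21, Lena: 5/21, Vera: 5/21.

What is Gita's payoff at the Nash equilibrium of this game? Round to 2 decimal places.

For player j, contributing a unit is worthwhile iff 4.6 × (j's share) ≥ 1, i.e. iff j's share is at least 0.2174.
Uma, Lena and Vera are above the threshold, contributing 14 each; the remaining 2 contribute 0. Total contributed: 42.
Gita keeps 14 and receives 4.6 × 42 × 2/21 = 18.40 from the group account, for a payoff of 32.40.

32.40 points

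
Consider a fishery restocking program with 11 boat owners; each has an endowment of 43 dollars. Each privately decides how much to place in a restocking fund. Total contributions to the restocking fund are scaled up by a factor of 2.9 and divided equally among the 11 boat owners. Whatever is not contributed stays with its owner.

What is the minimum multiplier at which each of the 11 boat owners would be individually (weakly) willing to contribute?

11

A contributed unit returns (multiplier)/11 to its contributor.
This reaches 1 exactly when the multiplier is 11.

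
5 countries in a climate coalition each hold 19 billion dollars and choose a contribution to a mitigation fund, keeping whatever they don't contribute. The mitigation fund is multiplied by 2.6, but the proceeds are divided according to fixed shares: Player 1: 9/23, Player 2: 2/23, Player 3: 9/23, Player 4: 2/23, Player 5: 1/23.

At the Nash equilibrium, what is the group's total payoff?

155.80 billion dollars

Each unit j contributes comes back to j as 2.6 × (j's share), so j prefers to contribute only if that share exceeds 1/2.6 = 0.3846; otherwise keeping the unit dominates.
The shares above 0.3846 belong to Player 1 and Player 3, contributing 19 each; the remaining 3 contribute 0. Total contributed: 38.
The mitigation fund pays out 2.6 × 38 = 98.80 in total (split across the unequal shares, but the aggregate is all that matters for the group sum).
The 3 free-riders keep 19 each, adding 57. Group total = 57 + 98.80 = 155.80.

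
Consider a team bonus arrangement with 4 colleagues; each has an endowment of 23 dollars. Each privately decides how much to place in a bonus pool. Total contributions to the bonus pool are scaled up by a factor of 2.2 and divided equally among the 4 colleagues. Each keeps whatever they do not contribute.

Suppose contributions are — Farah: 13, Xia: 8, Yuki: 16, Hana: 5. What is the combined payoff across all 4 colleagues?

142.40 dollars

Total contributed: 13 + 8 + 16 + 5 = 42; total kept: 4 × 23 − 42 = 50.
The bonus pool pays out 2.2 × 42 = 92.40 in aggregate.
Group total = 50 + 92.40 = 142.40.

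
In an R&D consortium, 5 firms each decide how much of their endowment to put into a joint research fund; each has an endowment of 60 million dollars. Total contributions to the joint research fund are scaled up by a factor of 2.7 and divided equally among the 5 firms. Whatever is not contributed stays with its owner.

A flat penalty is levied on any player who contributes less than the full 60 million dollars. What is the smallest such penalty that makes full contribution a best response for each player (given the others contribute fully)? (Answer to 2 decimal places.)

Given the others contribute fully, the best deviation is to contribute 0 (any partial contribution still incurs the fine and gives up units whose private return 0.5400 is below 1).
Deviating from 60 to 0 saves 60 million dollars but forfeits the deviator's share of the drop in the joint research fund: 2.7/5 × 60 = 32.40.
So the deviation gain is 60 − 32.40 = 27.60, and the fine must be at least 27.60 million dollars to wipe it out.

27.60 million dollars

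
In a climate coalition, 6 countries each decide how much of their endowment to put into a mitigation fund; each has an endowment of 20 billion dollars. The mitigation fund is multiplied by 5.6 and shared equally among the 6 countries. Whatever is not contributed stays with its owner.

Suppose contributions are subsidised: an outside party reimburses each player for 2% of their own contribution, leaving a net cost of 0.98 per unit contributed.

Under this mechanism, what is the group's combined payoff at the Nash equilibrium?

120.00 billion dollars

With the mechanism, a contributed unit returns (5.6/6) / 0.98 = 0.9524 per unit of net cost — still below 1 — so contributing 0 remains dominant for every player.
At the Nash equilibrium no one contributes; group total payoff = 6 × 20 = 120.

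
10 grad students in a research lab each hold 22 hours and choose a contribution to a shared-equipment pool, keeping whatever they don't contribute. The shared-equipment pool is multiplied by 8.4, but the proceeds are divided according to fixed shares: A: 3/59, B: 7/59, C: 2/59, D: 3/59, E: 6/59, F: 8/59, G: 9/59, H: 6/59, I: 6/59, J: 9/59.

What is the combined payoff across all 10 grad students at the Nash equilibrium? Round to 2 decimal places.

708.40 hours

A player with share s gets back 8.4·s per unit contributed, so full contribution is dominant for anyone with s > 1/8.4 = 0.1190 and zero contribution is dominant for anyone below.
The shares above 0.1190 belong to F, G and J, contributing 22 each; the remaining 7 contribute 0. Total contributed: 66.
The shared-equipment pool pays out 8.4 × 66 = 554.40 in total (split across the unequal shares, but the aggregate is all that matters for the group sum).
The 7 free-riders keep 22 each, adding 154. Group total = 154 + 554.40 = 708.40.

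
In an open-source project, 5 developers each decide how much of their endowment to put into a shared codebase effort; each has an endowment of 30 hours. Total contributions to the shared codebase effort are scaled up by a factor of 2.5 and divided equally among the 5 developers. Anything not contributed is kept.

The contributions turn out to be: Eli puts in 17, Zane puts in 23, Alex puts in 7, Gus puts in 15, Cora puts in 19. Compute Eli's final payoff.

Total contributed: 17 + 23 + 7 + 15 + 19 = 81.
Each receives 2.5 × 81 / 5 = 40.50 from the shared codebase effort.
Eli keeps 30 − 17 = 13, so Eli's payoff is 13 + 40.50 = 53.50.

53.50 hours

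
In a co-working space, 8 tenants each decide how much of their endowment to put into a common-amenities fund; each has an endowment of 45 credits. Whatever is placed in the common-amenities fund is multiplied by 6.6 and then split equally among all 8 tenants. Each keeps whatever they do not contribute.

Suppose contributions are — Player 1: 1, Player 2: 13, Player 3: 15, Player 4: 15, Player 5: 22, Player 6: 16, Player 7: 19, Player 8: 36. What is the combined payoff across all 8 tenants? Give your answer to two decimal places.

1127.20 credits

Total contributed: 1 + 13 + 15 + 15 + 22 + 16 + 19 + 36 = 137; total kept: 8 × 45 − 137 = 223.
The common-amenities fund pays out 6.6 × 137 = 904.20 in aggregate.
Group total = 223 + 904.20 = 1127.20.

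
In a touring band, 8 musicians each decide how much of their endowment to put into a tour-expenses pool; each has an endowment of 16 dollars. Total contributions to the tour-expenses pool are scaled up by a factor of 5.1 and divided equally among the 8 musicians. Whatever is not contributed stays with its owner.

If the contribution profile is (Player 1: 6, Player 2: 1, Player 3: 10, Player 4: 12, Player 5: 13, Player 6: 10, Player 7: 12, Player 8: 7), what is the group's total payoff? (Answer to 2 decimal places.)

Total contributed: 6 + 1 + 10 + 12 + 13 + 10 + 12 + 7 = 71; total kept: 8 × 16 − 71 = 57.
The tour-expenses pool pays out 5.1 × 71 = 362.10 in aggregate.
Group total = 57 + 362.10 = 419.10.

419.10 dollars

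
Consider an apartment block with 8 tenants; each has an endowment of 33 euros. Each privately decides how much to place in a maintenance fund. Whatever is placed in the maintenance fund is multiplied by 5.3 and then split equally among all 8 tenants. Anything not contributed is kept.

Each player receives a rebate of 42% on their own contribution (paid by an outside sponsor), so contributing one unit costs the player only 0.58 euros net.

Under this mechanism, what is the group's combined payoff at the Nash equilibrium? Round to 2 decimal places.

Under the mechanism each unit contributed yields (5.3/8) / 0.58 = 1.1422 back to its contributor per unit of net cost, which exceeds 1, making full contribution the dominant choice for everyone.
So the Nash equilibrium is full contribution by all 8; the group earns 8 × (33 × 0.42 + 5.3 × 33) = 1510.08.

1510.08 euros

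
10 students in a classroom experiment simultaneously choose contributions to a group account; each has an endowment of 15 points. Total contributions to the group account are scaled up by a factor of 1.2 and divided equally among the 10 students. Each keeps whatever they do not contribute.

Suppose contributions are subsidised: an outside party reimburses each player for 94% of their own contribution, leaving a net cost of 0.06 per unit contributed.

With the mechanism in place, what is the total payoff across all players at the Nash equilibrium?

321.00 points

The effective private return per unit is now (1.2/10) / 0.06 = 2.0000 > 1, so every player's dominant strategy flips to full contribution.
So the Nash equilibrium is full contribution by all 10; the group earns 10 × (15 × 0.94 + 1.2 × 15) = 321.00.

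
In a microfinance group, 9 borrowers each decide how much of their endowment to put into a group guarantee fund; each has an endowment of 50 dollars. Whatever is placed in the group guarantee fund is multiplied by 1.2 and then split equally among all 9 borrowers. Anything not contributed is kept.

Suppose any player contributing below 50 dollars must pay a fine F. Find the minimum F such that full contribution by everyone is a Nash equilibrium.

43.33 dollars

Given the others contribute fully, the best deviation is to contribute 0 (any partial contribution still incurs the fine and gives up units whose private return 0.1333 is below 1).
Deviating from 50 to 0 saves 50 dollars but forfeits the deviator's share of the drop in the group guarantee fund: 1.2/9 × 50 = 6.67.
So the deviation gain is 50 − 6.67 = 43.33, and the fine must be at least 43.33 dollars to wipe it out.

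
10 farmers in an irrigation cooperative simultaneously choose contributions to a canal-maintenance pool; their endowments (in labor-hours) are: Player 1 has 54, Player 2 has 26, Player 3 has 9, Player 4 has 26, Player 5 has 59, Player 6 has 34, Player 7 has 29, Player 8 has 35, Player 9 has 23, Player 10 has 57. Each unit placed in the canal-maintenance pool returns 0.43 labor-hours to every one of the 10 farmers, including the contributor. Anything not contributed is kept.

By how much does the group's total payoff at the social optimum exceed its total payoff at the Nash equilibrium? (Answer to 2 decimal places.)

1161.60 labor-hours

The private return per contributed unit is 0.43 < 1 for everyone, so the Nash equilibrium is zero contribution and the group total is Σ E_j = 54 + 26 + 9 + 26 + 59 + 34 + 29 + 35 + 23 + 57 = 352.
Each contributed unit returns 4.300 to the group, so the social optimum is full contribution by everyone: group total = 4.300 × 352 = 1513.60.
Efficiency loss = (4.300 − 1) × 352 = 1161.60.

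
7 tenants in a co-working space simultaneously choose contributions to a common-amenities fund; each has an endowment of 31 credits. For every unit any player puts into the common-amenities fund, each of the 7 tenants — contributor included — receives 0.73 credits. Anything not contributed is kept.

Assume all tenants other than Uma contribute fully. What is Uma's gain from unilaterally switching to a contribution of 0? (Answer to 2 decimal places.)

Switching from a contribution of 31 to 0 lets Uma keep an extra 31 credits, but lowers the common-amenities fund by 31, which costs Uma their own share of that drop: 0.73 × 31 = 22.63.
Net gain = 31 − 22.63 = 8.37. The private return per contributed unit (0.73) is below 1, so free-riding is indeed the best response regardless of what the others do.

8.37 credits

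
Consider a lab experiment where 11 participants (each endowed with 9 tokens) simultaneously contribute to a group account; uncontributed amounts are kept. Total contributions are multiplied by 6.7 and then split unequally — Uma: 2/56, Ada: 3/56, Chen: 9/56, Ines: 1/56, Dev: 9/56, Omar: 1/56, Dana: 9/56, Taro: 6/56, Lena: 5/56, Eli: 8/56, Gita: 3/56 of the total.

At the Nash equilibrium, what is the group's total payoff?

Each unit j contributes comes back to j as 6.7 × (j's share), so j prefers to contribute only if that share exceeds 1/6.7 = 0.1493; otherwise keeping the unit dominates.
Chen, Dev and Dana clear that bar, contributing 9 each; the remaining 8 contribute 0. Total contributed: 27.
The group account pays out 6.7 × 27 = 180.90 in total (split across the unequal shares, but the aggregate is all that matters for the group sum).
The 8 free-riders keep 9 each, adding 72. Group total = 72 + 180.90 = 252.90.

252.90 tokens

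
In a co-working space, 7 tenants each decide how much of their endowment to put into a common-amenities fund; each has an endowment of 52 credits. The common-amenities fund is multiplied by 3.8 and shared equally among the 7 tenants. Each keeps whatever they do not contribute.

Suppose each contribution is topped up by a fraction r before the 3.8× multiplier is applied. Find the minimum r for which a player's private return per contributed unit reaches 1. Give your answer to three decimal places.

0.842

With matching at rate r, one contributed unit becomes (1 + r) in the common-amenities fund and returns 3.8 × (1 + r) / 7 to the contributor.
Setting this equal to 1: 1 + r = 7/3.8 = 1.8421.
So the minimum matching rate is r = 1.8421 − 1 = 0.842.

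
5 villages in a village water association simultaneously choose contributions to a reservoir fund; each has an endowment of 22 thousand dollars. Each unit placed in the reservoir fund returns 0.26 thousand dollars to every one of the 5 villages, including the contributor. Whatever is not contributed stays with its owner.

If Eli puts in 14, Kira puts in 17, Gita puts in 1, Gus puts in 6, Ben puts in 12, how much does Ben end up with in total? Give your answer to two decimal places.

Total contributed: 14 + 17 + 1 + 6 + 12 = 50.
Each receives 0.26 × 50 = 13.00 from the reservoir fund.
Ben keeps 22 − 12 = 10, so Ben's payoff is 10 + 13.00 = 23.00.

23.00 thousand dollars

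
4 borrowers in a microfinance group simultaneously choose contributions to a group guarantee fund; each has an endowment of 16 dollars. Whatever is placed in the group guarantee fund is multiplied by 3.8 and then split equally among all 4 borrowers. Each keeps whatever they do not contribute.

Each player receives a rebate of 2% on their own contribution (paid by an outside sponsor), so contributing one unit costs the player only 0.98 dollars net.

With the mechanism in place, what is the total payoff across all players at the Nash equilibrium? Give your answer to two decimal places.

With the mechanism, a contributed unit returns (3.8/4) / 0.98 = 0.9694 per unit of net cost — still below 1 — so contributing 0 remains dominant for every player.
Everyone keeps their endowment and the group total is 4 × 16 = 64.

64.00 dollars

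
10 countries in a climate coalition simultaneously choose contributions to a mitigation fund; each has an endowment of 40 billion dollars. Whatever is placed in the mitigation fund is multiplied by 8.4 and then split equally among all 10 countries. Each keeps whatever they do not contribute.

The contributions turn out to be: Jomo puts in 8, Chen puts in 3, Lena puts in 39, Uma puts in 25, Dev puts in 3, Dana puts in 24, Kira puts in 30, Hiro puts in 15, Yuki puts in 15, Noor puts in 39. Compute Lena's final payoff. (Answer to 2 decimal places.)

Total contributed: 8 + 3 + 39 + 25 + 3 + 24 + 30 + 15 + 15 + 39 = 201.
Each receives 8.4 × 201 / 10 = 168.84 from the mitigation fund.
Lena keeps 40 − 39 = 1, so Lena's payoff is 1 + 168.84 = 169.84.

169.84 billion dollars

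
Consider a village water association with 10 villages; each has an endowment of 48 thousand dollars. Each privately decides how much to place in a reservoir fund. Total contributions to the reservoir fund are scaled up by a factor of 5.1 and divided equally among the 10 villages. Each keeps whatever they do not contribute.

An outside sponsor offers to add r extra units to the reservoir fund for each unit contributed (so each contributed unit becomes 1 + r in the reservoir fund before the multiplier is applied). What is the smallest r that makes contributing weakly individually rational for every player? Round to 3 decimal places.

With matching at rate r, one contributed unit becomes (1 + r) in the reservoir fund and returns 5.1 × (1 + r) / 10 to the contributor.
Setting this equal to 1: 1 + r = 10/5.1 = 1.9608.
So the minimum matching rate is r = 1.9608 − 1 = 0.961.

0.961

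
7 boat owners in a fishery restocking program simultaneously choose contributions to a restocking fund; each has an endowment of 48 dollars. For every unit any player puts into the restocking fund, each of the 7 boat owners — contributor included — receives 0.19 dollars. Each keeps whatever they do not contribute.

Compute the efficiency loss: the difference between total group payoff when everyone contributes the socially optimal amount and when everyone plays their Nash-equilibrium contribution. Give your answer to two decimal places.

The private return per contributed unit is 0.19 < 1, so contributing 0 is dominant for every player. At the Nash equilibrium everyone keeps their 48, and the group total is 7 × 48 = 336.
Each contributed unit returns 1.330 to the group as a whole (0.19 to each of 7 players), which exceeds 1, so the social optimum is full contribution: group total = 1.330 × 336 = 446.88.
Efficiency loss = 446.88 − 336 = 110.88.

110.88 dollars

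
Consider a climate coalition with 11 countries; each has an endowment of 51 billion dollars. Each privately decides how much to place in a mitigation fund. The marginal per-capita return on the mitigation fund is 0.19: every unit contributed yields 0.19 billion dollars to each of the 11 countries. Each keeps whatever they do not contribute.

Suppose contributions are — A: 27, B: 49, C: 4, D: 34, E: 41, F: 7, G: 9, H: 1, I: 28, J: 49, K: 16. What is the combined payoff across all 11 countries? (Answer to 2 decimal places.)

Total contributed: 27 + 49 + 4 + 34 + 41 + 7 + 9 + 1 + 28 + 49 + 16 = 265; total kept: 11 × 51 − 265 = 296.
The mitigation fund pays out 0.19 × 11 × 265 = 553.85 in aggregate.
Group total = 296 + 553.85 = 849.85.

849.85 billion dollars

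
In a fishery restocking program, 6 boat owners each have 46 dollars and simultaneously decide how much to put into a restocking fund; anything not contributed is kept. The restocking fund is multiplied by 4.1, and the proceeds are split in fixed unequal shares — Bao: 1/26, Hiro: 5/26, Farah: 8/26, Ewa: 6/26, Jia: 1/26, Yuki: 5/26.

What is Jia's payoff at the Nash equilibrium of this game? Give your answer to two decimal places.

53.25 dollars

For player j, contributing a unit is worthwhile iff 4.1 × (j's share) ≥ 1, i.e. iff j's share is at least 0.2439.
Only Farah (8/26) clears that bar, contributing 46; the remaining 5 contribute 0. Total contributed: 46.
Jia keeps 46 and receives 4.1 × 46 × 1/26 = 7.25 from the restocking fund, for a payoff of 53.25.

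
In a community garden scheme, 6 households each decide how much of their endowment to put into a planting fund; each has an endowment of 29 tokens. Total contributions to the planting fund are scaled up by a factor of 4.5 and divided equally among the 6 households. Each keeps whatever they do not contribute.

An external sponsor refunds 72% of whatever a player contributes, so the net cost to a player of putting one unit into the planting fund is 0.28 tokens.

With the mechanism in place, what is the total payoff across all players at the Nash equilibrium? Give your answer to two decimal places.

With the mechanism, a contributed unit returns (4.5/6) / 0.28 = 2.6786 per unit of net cost to the contributor — now above 1 — so contributing fully is weakly dominant for every player.
So the Nash equilibrium is full contribution by all 6; the group earns 6 × (29 × 0.72 + 4.5 × 29) = 908.28.

908.28 tokens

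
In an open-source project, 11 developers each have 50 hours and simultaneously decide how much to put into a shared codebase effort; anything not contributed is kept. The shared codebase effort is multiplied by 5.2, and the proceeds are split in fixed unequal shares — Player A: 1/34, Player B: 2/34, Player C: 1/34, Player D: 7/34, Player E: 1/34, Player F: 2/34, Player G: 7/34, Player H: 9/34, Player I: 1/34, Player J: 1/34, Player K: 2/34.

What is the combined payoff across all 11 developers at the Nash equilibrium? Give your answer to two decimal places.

Player j's private return per contributed unit is 5.2 × (j's share). Contributing is weakly dominant for j when that share is at least 1/5.2 = 0.1923, and contributing 0 is dominant otherwise.
Player D, Player G and Player H clear that bar, contributing 50 each; the remaining 8 contribute 0. Total contributed: 150.
The shared codebase effort pays out 5.2 × 150 = 780.00 in total (split across the unequal shares, but the aggregate is all that matters for the group sum).
The 8 free-riders keep 50 each, adding 400. Group total = 400 + 780.00 = 1180.00.

1180.00 hours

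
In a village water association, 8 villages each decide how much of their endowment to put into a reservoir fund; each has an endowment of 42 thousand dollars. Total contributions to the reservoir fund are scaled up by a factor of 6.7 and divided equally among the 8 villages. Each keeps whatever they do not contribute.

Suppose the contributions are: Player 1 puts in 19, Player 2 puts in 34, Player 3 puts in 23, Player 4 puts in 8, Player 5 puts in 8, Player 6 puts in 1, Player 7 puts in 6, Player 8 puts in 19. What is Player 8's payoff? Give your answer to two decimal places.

Total contributed: 19 + 34 + 23 + 8 + 8 + 1 + 6 + 19 = 118.
Each receives 6.7 × 118 / 8 = 98.83 from the reservoir fund.
Player 8 keeps 42 − 19 = 23, so Player 8's payoff is 23 + 98.83 = 121.83.

121.83 thousand dollars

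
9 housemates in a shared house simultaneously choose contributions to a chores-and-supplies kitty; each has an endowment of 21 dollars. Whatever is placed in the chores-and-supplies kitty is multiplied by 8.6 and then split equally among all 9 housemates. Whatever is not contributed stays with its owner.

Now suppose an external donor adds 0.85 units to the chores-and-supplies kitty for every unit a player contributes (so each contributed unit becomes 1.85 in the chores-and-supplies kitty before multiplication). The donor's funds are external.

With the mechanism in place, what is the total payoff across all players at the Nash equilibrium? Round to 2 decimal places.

With the mechanism, a contributed unit returns 8.6 × 1.85 / 9 = 1.7678 per unit of net cost to the contributor — now above 1 — so contributing fully is weakly dominant for every player.
At the Nash equilibrium everyone contributes 21. Group total payoff = 8.6 × 1.85 × 189 = 3006.99.

3006.99 dollars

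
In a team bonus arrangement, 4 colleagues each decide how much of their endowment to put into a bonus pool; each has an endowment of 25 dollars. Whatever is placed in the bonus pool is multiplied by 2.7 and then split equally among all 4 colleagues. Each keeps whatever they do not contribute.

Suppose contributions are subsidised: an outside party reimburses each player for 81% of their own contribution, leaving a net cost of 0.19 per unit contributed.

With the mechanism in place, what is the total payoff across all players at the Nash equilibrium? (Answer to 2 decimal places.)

The effective private return per unit is now (2.7/4) / 0.19 = 3.5526 > 1, so every player's dominant strategy flips to full contribution.
At the Nash equilibrium everyone contributes 25. Group total payoff = 4 × (25 × 0.81 + 2.7 × 25) = 351.00.

351.00 dollars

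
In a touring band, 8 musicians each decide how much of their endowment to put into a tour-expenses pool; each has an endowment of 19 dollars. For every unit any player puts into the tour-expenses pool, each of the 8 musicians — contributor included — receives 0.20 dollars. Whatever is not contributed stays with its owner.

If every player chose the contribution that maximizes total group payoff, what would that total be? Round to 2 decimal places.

243.20 dollars

Each contributed unit returns 1.600 to the group as a whole (0.20 to each of 8 players), which exceeds 1, so the social optimum is full contribution: group total = 1.600 × 152 = 243.20.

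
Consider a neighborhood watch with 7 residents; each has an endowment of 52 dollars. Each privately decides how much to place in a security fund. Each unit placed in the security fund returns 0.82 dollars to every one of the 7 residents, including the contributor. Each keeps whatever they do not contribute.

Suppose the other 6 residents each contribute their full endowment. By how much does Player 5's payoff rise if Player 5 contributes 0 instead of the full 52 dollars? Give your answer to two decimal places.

Switching from a contribution of 52 to 0 lets Player 5 keep an extra 52 dollars, but lowers the security fund by 52, which costs Player 5 their own share of that drop: 0.82 × 52 = 42.64.
Net gain = 52 − 42.64 = 9.36. The private return per contributed unit (0.82) is below 1, so free-riding is indeed the best response regardless of what the others do.

9.36 dollars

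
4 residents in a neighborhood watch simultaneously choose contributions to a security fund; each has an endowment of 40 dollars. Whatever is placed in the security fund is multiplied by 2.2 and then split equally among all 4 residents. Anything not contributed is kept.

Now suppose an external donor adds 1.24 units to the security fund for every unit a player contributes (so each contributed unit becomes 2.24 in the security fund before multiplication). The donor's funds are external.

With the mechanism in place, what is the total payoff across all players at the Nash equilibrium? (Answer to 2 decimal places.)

788.48 dollars

The effective private return per unit is now 2.2 × 2.24 / 4 = 1.2320 > 1, so every player's dominant strategy flips to full contribution.
At the Nash equilibrium everyone contributes 40. Group total payoff = 2.2 × 2.24 × 160 = 788.48.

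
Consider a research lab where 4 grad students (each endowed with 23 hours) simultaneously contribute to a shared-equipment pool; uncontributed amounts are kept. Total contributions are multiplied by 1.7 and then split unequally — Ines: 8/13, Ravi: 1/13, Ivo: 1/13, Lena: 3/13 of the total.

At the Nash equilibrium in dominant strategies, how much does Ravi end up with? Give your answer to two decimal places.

26.01 hours

Each unit j contributes comes back to j as 1.7 × (j's share), so j prefers to contribute only if that share exceeds 1/1.7 = 0.5882; otherwise keeping the unit dominates.
Only Ines (8/13) clears that bar, contributing 23; the remaining 3 contribute 0. Total contributed: 23.
Ravi keeps 23 and receives 1.7 × 23 × 1/13 = 3.01 from the shared-equipment pool, for a payoff of 26.01.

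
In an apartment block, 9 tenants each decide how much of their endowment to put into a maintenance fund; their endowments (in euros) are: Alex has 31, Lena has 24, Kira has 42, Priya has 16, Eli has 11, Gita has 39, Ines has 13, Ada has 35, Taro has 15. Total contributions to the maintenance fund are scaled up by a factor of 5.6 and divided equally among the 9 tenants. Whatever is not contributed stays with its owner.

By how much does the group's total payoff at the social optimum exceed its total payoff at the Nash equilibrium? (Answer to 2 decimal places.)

The private return per contributed unit is 5.6/9 = 0.6222 < 1 for every player regardless of endowment, so the Nash equilibrium is zero contribution and the group total is Σ E_j = 31 + 24 + 42 + 16 + 11 + 39 + 13 + 35 + 15 = 226.
Each contributed unit returns 5.600 to the group, so the social optimum is full contribution by everyone: group total = 5.600 × 226 = 1265.60.
Efficiency loss = (5.600 − 1) × 226 = 1039.60.

1039.60 euros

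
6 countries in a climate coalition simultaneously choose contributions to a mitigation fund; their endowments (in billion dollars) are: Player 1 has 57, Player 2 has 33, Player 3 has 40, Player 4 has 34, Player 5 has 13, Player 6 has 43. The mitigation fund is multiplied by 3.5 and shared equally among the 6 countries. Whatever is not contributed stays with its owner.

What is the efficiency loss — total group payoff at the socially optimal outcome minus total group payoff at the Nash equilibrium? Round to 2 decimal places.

The private return per contributed unit is 3.5/6 = 0.5833 < 1 for every player regardless of endowment, so the Nash equilibrium is zero contribution and the group total is Σ E_j = 57 + 33 + 40 + 34 + 13 + 43 = 220.
Each contributed unit returns 3.500 to the group, so the social optimum is full contribution by everyone: group total = 3.500 × 220 = 770.00.
Efficiency loss = (3.500 − 1) × 220 = 550.00.

550.00 billion dollars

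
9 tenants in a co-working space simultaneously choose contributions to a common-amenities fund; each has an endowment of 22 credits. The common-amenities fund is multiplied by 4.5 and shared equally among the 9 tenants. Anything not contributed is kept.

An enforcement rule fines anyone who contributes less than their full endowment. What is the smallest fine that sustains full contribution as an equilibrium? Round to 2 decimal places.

Given the others contribute fully, the best deviation is to contribute 0 (any partial contribution still incurs the fine and gives up units whose private return 0.5000 is below 1).
Deviating from 22 to 0 saves 22 credits but forfeits the deviator's share of the drop in the common-amenities fund: 4.5/9 × 22 = 11.00.
So the deviation gain is 22 − 11.00 = 11.00, and the fine must be at least 11.00 credits to wipe it out.

11.00 credits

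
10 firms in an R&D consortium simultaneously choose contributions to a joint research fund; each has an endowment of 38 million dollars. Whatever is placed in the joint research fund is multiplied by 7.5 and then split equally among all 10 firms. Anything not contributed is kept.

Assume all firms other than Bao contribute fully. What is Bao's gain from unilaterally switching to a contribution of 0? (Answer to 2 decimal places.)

Switching from a contribution of 38 to 0 lets Bao keep an extra 38 million dollars, but lowers the joint research fund by 38, which costs Bao their own share of that drop: 7.5/10 × 38 = 28.50.
Net gain = 38 − 28.50 = 9.50. The private return per contributed unit (0.7500) is below 1, so free-riding is indeed the best response regardless of what the others do.

9.50 million dollars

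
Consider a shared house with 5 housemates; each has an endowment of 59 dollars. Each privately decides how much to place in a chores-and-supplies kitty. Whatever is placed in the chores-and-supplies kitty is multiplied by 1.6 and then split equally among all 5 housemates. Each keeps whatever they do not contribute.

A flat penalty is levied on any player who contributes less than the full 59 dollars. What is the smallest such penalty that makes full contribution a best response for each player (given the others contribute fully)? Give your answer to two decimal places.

Given the others contribute fully, the best deviation is to contribute 0 (any partial contribution still incurs the fine and gives up units whose private return 0.3200 is below 1).
Deviating from 59 to 0 saves 59 dollars but forfeits the deviator's share of the drop in the chores-and-supplies kitty: 1.6/5 × 59 = 18.88.
So the deviation gain is 59 − 18.88 = 40.12, and the fine must be at least 40.12 dollars to wipe it out.

40.12 dollars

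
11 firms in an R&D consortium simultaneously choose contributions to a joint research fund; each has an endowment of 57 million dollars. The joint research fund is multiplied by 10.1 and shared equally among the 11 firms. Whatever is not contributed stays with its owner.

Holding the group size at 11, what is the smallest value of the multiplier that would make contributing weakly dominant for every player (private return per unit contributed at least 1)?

11

A contributed unit returns (multiplier)/11 to its contributor.
This reaches 1 exactly when the multiplier is 11.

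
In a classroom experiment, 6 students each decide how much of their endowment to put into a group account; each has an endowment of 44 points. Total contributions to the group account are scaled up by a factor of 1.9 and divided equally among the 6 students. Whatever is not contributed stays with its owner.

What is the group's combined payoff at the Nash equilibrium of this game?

Each contributed unit returns 1.9/6 = 0.3167 to its contributor — below 1 — so contributing 0 is dominant for every player. At the Nash equilibrium everyone keeps their 44, and the group total is 6 × 44 = 264.

264.00 points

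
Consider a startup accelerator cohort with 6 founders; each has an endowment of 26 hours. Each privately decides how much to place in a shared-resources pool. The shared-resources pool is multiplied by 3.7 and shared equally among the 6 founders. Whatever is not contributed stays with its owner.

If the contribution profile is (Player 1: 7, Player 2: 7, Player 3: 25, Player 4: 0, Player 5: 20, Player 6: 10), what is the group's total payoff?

342.30 hours

Total contributed: 7 + 7 + 25 + 0 + 20 + 10 = 69; total kept: 6 × 26 − 69 = 87.
The shared-resources pool pays out 3.7 × 69 = 255.30 in aggregate.
Group total = 87 + 255.30 = 342.30.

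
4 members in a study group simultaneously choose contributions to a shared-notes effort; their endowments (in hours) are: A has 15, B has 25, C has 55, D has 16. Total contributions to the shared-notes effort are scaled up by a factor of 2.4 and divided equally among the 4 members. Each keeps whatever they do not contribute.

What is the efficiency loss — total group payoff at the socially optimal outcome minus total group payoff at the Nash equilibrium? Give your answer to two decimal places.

155.40 hours

The private return per contributed unit is 2.4/4 = 0.6000 < 1 for every player regardless of endowment, so the Nash equilibrium is zero contribution and the group total is Σ E_j = 15 + 25 + 55 + 16 = 111.
Each contributed unit returns 2.400 to the group, so the social optimum is full contribution by everyone: group total = 2.400 × 111 = 266.40.
Efficiency loss = (2.400 − 1) × 111 = 155.40.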